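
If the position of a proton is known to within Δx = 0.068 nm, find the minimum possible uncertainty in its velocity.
463.596 m/s

Using the Heisenberg uncertainty principle and Δp = mΔv:
ΔxΔp ≥ ℏ/2
Δx(mΔv) ≥ ℏ/2

The minimum uncertainty in velocity is:
Δv_min = ℏ/(2mΔx)
Δv_min = (1.055e-34 J·s) / (2 × 1.673e-27 kg × 6.800e-11 m)
Δv_min = 4.636e+02 m/s = 463.596 m/s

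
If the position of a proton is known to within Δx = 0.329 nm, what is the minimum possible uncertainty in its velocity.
95.819 m/s

Using the Heisenberg uncertainty principle and Δp = mΔv:
ΔxΔp ≥ ℏ/2
Δx(mΔv) ≥ ℏ/2

The minimum uncertainty in velocity is:
Δv_min = ℏ/(2mΔx)
Δv_min = (1.055e-34 J·s) / (2 × 1.673e-27 kg × 3.290e-10 m)
Δv_min = 9.582e+01 m/s = 95.819 m/s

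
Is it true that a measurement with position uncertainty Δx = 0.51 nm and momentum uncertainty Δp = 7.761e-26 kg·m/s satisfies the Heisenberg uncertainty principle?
No, it violates the uncertainty principle (impossible measurement).

Calculate the product ΔxΔp:
ΔxΔp = (5.100e-10 m) × (7.761e-26 kg·m/s)
ΔxΔp = 3.958e-35 J·s

Compare to the minimum allowed value ℏ/2:
ℏ/2 = 5.273e-35 J·s

Since ΔxΔp = 3.958e-35 J·s < 5.273e-35 J·s = ℏ/2,
the measurement violates the uncertainty principle.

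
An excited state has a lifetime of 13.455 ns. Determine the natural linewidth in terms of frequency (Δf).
5.914 MHz

Using the energy-time uncertainty principle and E = hf:
ΔEΔt ≥ ℏ/2
hΔf·Δt ≥ ℏ/2

The minimum frequency uncertainty is:
Δf = ℏ/(2hτ) = 1/(4πτ)
Δf = 1/(4π × 1.346e-08 s)
Δf = 5.914e+06 Hz = 5.914 MHz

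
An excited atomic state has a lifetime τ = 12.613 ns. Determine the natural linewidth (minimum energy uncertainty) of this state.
26.093 neV

Using the energy-time uncertainty principle:
ΔEΔt ≥ ℏ/2

The lifetime τ represents the time uncertainty Δt.
The natural linewidth (minimum energy uncertainty) is:

ΔE = ℏ/(2τ)
ΔE = (1.055e-34 J·s) / (2 × 1.261e-08 s)
ΔE = 4.180e-27 J = 26.093 neV

This natural linewidth limits the precision of spectroscopic measurements.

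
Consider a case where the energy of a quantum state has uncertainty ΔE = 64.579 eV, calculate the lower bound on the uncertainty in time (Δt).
5.096 as

Using the energy-time uncertainty principle:
ΔEΔt ≥ ℏ/2

The minimum uncertainty in time is:
Δt_min = ℏ/(2ΔE)
Δt_min = (1.055e-34 J·s) / (2 × 1.035e-17 J)
Δt_min = 5.096e-18 s = 5.096 as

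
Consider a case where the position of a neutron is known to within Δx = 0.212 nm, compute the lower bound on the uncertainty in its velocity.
148.496 m/s

Using the Heisenberg uncertainty principle and Δp = mΔv:
ΔxΔp ≥ ℏ/2
Δx(mΔv) ≥ ℏ/2

The minimum uncertainty in velocity is:
Δv_min = ℏ/(2mΔx)
Δv_min = (1.055e-34 J·s) / (2 × 1.675e-27 kg × 2.120e-10 m)
Δv_min = 1.485e+02 m/s = 148.496 m/s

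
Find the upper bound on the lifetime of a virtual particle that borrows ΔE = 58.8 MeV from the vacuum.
5.597 ys

Using the energy-time uncertainty principle:
ΔEΔt ≥ ℏ/2

For a virtual particle borrowing energy ΔE, the maximum lifetime is:
Δt_max = ℏ/(2ΔE)

Converting energy:
ΔE = 58.8 MeV = 9.421e-12 J

Δt_max = (1.055e-34 J·s) / (2 × 9.421e-12 J)
Δt_max = 5.597e-24 s = 5.597 ys

Virtual particles with higher borrowed energy exist for shorter times.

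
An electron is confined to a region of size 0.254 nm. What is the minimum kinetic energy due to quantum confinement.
147.637 meV

Using the uncertainty principle:

1. Position uncertainty: Δx ≈ 2.540e-10 m
2. Minimum momentum uncertainty: Δp = ℏ/(2Δx) = 2.076e-25 kg·m/s
3. Minimum kinetic energy:
   KE = (Δp)²/(2m) = (2.076e-25)²/(2 × 9.109e-31 kg)
   KE = 2.365e-20 J = 147.637 meV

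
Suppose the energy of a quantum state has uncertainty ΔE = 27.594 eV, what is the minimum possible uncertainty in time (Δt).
11.927 as

Using the energy-time uncertainty principle:
ΔEΔt ≥ ℏ/2

The minimum uncertainty in time is:
Δt_min = ℏ/(2ΔE)
Δt_min = (1.055e-34 J·s) / (2 × 4.421e-18 J)
Δt_min = 1.193e-17 s = 11.927 as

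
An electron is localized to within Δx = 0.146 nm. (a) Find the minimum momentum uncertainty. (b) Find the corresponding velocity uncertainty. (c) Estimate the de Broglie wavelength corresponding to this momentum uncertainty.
(a) Δp_min = 3.612 × 10^-25 kg·m/s
(b) Δv_min = 396.465 km/s
(c) λ_dB = 1.835 nm

Step-by-step:

(a) From the uncertainty principle:
Δp_min = ℏ/(2Δx) = (1.055e-34 J·s)/(2 × 1.460e-10 m) = 3.612e-25 kg·m/s

(b) The velocity uncertainty:
Δv = Δp/m = (3.612e-25 kg·m/s)/(9.109e-31 kg) = 3.965e+05 m/s = 396.465 km/s

(c) The de Broglie wavelength for this momentum:
λ = h/p = (6.626e-34 J·s)/(3.612e-25 kg·m/s) = 1.835e-09 m = 1.835 nm

Note: The de Broglie wavelength is comparable to the localization size, as expected from wave-particle duality.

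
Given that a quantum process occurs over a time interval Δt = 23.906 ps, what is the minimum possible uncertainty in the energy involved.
13.767 μeV

Using the energy-time uncertainty principle:
ΔEΔt ≥ ℏ/2

The minimum uncertainty in energy is:
ΔE_min = ℏ/(2Δt)
ΔE_min = (1.055e-34 J·s) / (2 × 2.391e-11 s)
ΔE_min = 2.206e-24 J = 13.767 μeV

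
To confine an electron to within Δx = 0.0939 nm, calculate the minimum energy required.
1.080 eV

Localizing a particle requires giving it sufficient momentum uncertainty:

1. From uncertainty principle: Δp ≥ ℏ/(2Δx)
   Δp_min = (1.055e-34 J·s) / (2 × 9.390e-11 m)
   Δp_min = 5.615e-25 kg·m/s

2. This momentum uncertainty corresponds to kinetic energy:
   KE ≈ (Δp)²/(2m) = (5.615e-25)²/(2 × 9.109e-31 kg)
   KE = 1.731e-19 J = 1.080 eV

Tighter localization requires more energy.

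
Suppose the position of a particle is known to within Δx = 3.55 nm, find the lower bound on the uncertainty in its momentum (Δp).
1.485 × 10^-26 kg·m/s

Using the Heisenberg uncertainty principle:
ΔxΔp ≥ ℏ/2

The minimum uncertainty in momentum is:
Δp_min = ℏ/(2Δx)
Δp_min = (1.055e-34 J·s) / (2 × 3.550e-09 m)
Δp_min = 1.485e-26 kg·m/s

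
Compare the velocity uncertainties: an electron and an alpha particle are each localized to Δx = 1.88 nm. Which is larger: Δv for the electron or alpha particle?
The electron has the larger minimum velocity uncertainty, by a ratio of 7294.3.

For both particles, Δp_min = ℏ/(2Δx) = 2.805e-26 kg·m/s (same for both).

The velocity uncertainty is Δv = Δp/m:
- electron: Δv = 2.805e-26 / 9.109e-31 = 3.079e+04 m/s = 30.789 km/s
- alpha particle: Δv = 2.805e-26 / 6.645e-27 = 4.221e+00 m/s = 4.221 m/s

Ratio: 3.079e+04 / 4.221e+00 = 7294.3

The lighter particle has larger velocity uncertainty because Δv ∝ 1/m.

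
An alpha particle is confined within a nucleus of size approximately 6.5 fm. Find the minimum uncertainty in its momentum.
8.112 × 10^-21 kg·m/s

Using the Heisenberg uncertainty principle:
ΔxΔp ≥ ℏ/2

With Δx ≈ L = 6.500e-15 m (the confinement size):
Δp_min = ℏ/(2Δx)
Δp_min = (1.055e-34 J·s) / (2 × 6.500e-15 m)
Δp_min = 8.112e-21 kg·m/s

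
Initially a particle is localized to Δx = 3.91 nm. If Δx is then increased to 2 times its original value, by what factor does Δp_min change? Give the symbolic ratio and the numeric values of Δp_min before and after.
Original Δp_min = 1.349 × 10^-26 kg·m/s; new Δp'_min = 6.743 × 10^-27 kg·m/s; ratio Δp'_min/Δp_min = 1/2.

From the uncertainty principle ΔxΔp ≥ ℏ/2, the minimum momentum uncertainty is Δp_min = ℏ/(2Δx).

Original (Δx = 3.91 nm = 3.910e-09 m):
Δp_min = (1.055e-34 J·s)/(2 × 3.910e-09 m) = 1.349e-26 kg·m/s

When Δx → 2Δx:
Δp'_min = ℏ/(2 × 2Δx) = (1/2) × ℏ/(2Δx) = (1/2) × Δp_min
Δp'_min = 1/2 × 1.349e-26 kg·m/s = 6.743e-27 kg·m/s

Since Δp_min ∝ 1/Δx, when Δx is increased to 2 times its original value, Δp_min decreases to 1/2 of its original value.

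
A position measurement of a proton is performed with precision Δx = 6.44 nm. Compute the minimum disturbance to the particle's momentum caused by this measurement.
8.188 × 10^-27 kg·m/s

The uncertainty principle implies that measuring position disturbs momentum:
ΔxΔp ≥ ℏ/2

When we measure position with precision Δx, we necessarily introduce a momentum uncertainty:
Δp ≥ ℏ/(2Δx)
Δp_min = (1.055e-34 J·s) / (2 × 6.440e-09 m)
Δp_min = 8.188e-27 kg·m/s

The more precisely we measure position, the greater the momentum disturbance.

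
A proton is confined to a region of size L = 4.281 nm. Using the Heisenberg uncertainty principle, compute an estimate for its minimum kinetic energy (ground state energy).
283.050 neV

Using the uncertainty principle to estimate ground state energy:

1. The position uncertainty is approximately the confinement size:
   Δx ≈ L = 4.281e-09 m

2. From ΔxΔp ≥ ℏ/2, the minimum momentum uncertainty is:
   Δp ≈ ℏ/(2L) = 1.232e-26 kg·m/s

3. The kinetic energy is approximately:
   KE ≈ (Δp)²/(2m) = (1.232e-26)²/(2 × 1.673e-27 kg)
   KE ≈ 4.535e-26 J = 283.050 neV

This is an order-of-magnitude estimate of the ground state energy.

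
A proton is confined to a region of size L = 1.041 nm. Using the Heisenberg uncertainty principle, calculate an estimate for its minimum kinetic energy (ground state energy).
4.787 μeV

Using the uncertainty principle to estimate ground state energy:

1. The position uncertainty is approximately the confinement size:
   Δx ≈ L = 1.041e-09 m

2. From ΔxΔp ≥ ℏ/2, the minimum momentum uncertainty is:
   Δp ≈ ℏ/(2L) = 5.065e-26 kg·m/s

3. The kinetic energy is approximately:
   KE ≈ (Δp)²/(2m) = (5.065e-26)²/(2 × 1.673e-27 kg)
   KE ≈ 7.669e-25 J = 4.787 μeV

This is an order-of-magnitude estimate of the ground state energy.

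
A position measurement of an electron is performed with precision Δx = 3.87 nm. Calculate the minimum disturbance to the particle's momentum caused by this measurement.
1.362 × 10^-26 kg·m/s

The uncertainty principle implies that measuring position disturbs momentum:
ΔxΔp ≥ ℏ/2

When we measure position with precision Δx, we necessarily introduce a momentum uncertainty:
Δp ≥ ℏ/(2Δx)
Δp_min = (1.055e-34 J·s) / (2 × 3.870e-09 m)
Δp_min = 1.362e-26 kg·m/s

The more precisely we measure position, the greater the momentum disturbance.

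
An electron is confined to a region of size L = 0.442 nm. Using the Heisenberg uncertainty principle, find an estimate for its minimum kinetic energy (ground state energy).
48.755 meV

Using the uncertainty principle to estimate ground state energy:

1. The position uncertainty is approximately the confinement size:
   Δx ≈ L = 4.420e-10 m

2. From ΔxΔp ≥ ℏ/2, the minimum momentum uncertainty is:
   Δp ≈ ℏ/(2L) = 1.193e-25 kg·m/s

3. The kinetic energy is approximately:
   KE ≈ (Δp)²/(2m) = (1.193e-25)²/(2 × 9.109e-31 kg)
   KE ≈ 7.811e-21 J = 48.755 meV

This is an order-of-magnitude estimate of the ground state energy.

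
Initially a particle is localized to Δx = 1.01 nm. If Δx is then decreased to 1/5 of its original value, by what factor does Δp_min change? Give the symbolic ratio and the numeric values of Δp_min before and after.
Original Δp_min = 5.221 × 10^-26 kg·m/s; new Δp'_min = 2.610 × 10^-25 kg·m/s; ratio Δp'_min/Δp_min = 5.

From the uncertainty principle ΔxΔp ≥ ℏ/2, the minimum momentum uncertainty is Δp_min = ℏ/(2Δx).

Original (Δx = 1.01 nm = 1.010e-09 m):
Δp_min = (1.055e-34 J·s)/(2 × 1.010e-09 m) = 5.221e-26 kg·m/s

When Δx → (1/5)Δx:
Δp'_min = ℏ/(2 × (1/5)Δx) = 5 × ℏ/(2Δx) = 5 × Δp_min
Δp'_min = 5 × 5.221e-26 kg·m/s = 2.610e-25 kg·m/s

Since Δp_min ∝ 1/Δx, when Δx is decreased to 1/5 of its original value, Δp_min increases to 5 times its original value.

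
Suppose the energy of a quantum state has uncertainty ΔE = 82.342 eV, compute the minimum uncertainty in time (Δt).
3.997 as

Using the energy-time uncertainty principle:
ΔEΔt ≥ ℏ/2

The minimum uncertainty in time is:
Δt_min = ℏ/(2ΔE)
Δt_min = (1.055e-34 J·s) / (2 × 1.319e-17 J)
Δt_min = 3.997e-18 s = 3.997 as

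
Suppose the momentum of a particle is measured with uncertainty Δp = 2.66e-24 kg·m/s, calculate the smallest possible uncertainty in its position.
19.823 pm

Using the Heisenberg uncertainty principle:
ΔxΔp ≥ ℏ/2

The minimum uncertainty in position is:
Δx_min = ℏ/(2Δp)
Δx_min = (1.055e-34 J·s) / (2 × 2.660e-24 kg·m/s)
Δx_min = 1.982e-11 m = 19.823 pm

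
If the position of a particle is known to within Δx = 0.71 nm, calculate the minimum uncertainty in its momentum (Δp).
7.427 × 10^-26 kg·m/s

Using the Heisenberg uncertainty principle:
ΔxΔp ≥ ℏ/2

The minimum uncertainty in momentum is:
Δp_min = ℏ/(2Δx)
Δp_min = (1.055e-34 J·s) / (2 × 7.100e-10 m)
Δp_min = 7.427e-26 kg·m/s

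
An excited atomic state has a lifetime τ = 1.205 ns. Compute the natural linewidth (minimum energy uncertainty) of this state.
273.117 neV

Using the energy-time uncertainty principle:
ΔEΔt ≥ ℏ/2

The lifetime τ represents the time uncertainty Δt.
The natural linewidth (minimum energy uncertainty) is:

ΔE = ℏ/(2τ)
ΔE = (1.055e-34 J·s) / (2 × 1.205e-09 s)
ΔE = 4.376e-26 J = 273.117 neV

This natural linewidth limits the precision of spectroscopic measurements.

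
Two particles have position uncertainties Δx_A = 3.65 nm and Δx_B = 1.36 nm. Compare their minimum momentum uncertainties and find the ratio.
Particle B has the larger minimum momentum uncertainty, by a factor of 2.68.

For each particle, the minimum momentum uncertainty is Δp_min = ℏ/(2Δx):

Particle A: Δp_A = ℏ/(2×3.650e-09 m) = 1.445e-26 kg·m/s
Particle B: Δp_B = ℏ/(2×1.360e-09 m) = 3.877e-26 kg·m/s

Ratio: Δp_B/Δp_A = 2.68

Since Δp_min ∝ 1/Δx, the particle with smaller position uncertainty (B) has larger momentum uncertainty.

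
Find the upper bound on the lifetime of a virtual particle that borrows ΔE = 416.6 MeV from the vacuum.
7.900 × 10^-25 s

Using the energy-time uncertainty principle:
ΔEΔt ≥ ℏ/2

For a virtual particle borrowing energy ΔE, the maximum lifetime is:
Δt_max = ℏ/(2ΔE)

Converting energy:
ΔE = 416.6 MeV = 6.675e-11 J

Δt_max = (1.055e-34 J·s) / (2 × 6.675e-11 J)
Δt_max = 7.900e-25 s = 7.900 × 10^-25 s

Virtual particles with higher borrowed energy exist for shorter times.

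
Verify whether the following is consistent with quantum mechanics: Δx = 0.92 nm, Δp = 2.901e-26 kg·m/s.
No, it violates the uncertainty principle (impossible measurement).

Calculate the product ΔxΔp:
ΔxΔp = (9.200e-10 m) × (2.901e-26 kg·m/s)
ΔxΔp = 2.669e-35 J·s

Compare to the minimum allowed value ℏ/2:
ℏ/2 = 5.273e-35 J·s

Since ΔxΔp = 2.669e-35 J·s < 5.273e-35 J·s = ℏ/2,
the measurement violates the uncertainty principle.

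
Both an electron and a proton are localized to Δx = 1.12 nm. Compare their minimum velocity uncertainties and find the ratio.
The electron has the larger minimum velocity uncertainty, by a ratio of 1836.2.

For both particles, Δp_min = ℏ/(2Δx) = 4.708e-26 kg·m/s (same for both).

The velocity uncertainty is Δv = Δp/m:
- electron: Δv = 4.708e-26 / 9.109e-31 = 5.168e+04 m/s = 51.682 km/s
- proton: Δv = 4.708e-26 / 1.673e-27 = 2.815e+01 m/s = 28.147 m/s

Ratio: 5.168e+04 / 2.815e+01 = 1836.2

The lighter particle has larger velocity uncertainty because Δv ∝ 1/m.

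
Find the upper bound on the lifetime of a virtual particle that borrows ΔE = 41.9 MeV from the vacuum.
7.855 ys

Using the energy-time uncertainty principle:
ΔEΔt ≥ ℏ/2

For a virtual particle borrowing energy ΔE, the maximum lifetime is:
Δt_max = ℏ/(2ΔE)

Converting energy:
ΔE = 41.9 MeV = 6.713e-12 J

Δt_max = (1.055e-34 J·s) / (2 × 6.713e-12 J)
Δt_max = 7.855e-24 s = 7.855 ys

Virtual particles with higher borrowed energy exist for shorter times.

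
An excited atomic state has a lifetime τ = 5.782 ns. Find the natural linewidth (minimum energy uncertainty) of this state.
56.919 neV

Using the energy-time uncertainty principle:
ΔEΔt ≥ ℏ/2

The lifetime τ represents the time uncertainty Δt.
The natural linewidth (minimum energy uncertainty) is:

ΔE = ℏ/(2τ)
ΔE = (1.055e-34 J·s) / (2 × 5.782e-09 s)
ΔE = 9.119e-27 J = 56.919 neV

This natural linewidth limits the precision of spectroscopic measurements.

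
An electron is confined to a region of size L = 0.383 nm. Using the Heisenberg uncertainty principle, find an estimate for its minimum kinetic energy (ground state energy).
64.933 meV

Using the uncertainty principle to estimate ground state energy:

1. The position uncertainty is approximately the confinement size:
   Δx ≈ L = 3.830e-10 m

2. From ΔxΔp ≥ ℏ/2, the minimum momentum uncertainty is:
   Δp ≈ ℏ/(2L) = 1.377e-25 kg·m/s

3. The kinetic energy is approximately:
   KE ≈ (Δp)²/(2m) = (1.377e-25)²/(2 × 9.109e-31 kg)
   KE ≈ 1.040e-20 J = 64.933 meV

This is an order-of-magnitude estimate of the ground state energy.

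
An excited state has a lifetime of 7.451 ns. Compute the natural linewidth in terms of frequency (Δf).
10.680 MHz

Using the energy-time uncertainty principle and E = hf:
ΔEΔt ≥ ℏ/2
hΔf·Δt ≥ ℏ/2

The minimum frequency uncertainty is:
Δf = ℏ/(2hτ) = 1/(4πτ)
Δf = 1/(4π × 7.451e-09 s)
Δf = 1.068e+07 Hz = 10.680 MHz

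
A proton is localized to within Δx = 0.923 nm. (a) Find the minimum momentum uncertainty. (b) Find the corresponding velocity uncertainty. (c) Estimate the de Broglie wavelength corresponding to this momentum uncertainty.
(a) Δp_min = 5.713 × 10^-26 kg·m/s
(b) Δv_min = 34.154 m/s
(c) λ_dB = 11.599 nm

Step-by-step:

(a) From the uncertainty principle:
Δp_min = ℏ/(2Δx) = (1.055e-34 J·s)/(2 × 9.230e-10 m) = 5.713e-26 kg·m/s

(b) The velocity uncertainty:
Δv = Δp/m = (5.713e-26 kg·m/s)/(1.673e-27 kg) = 3.415e+01 m/s = 34.154 m/s

(c) The de Broglie wavelength for this momentum:
λ = h/p = (6.626e-34 J·s)/(5.713e-26 kg·m/s) = 1.160e-08 m = 11.599 nm

Note: The de Broglie wavelength is comparable to the localization size, as expected from wave-particle duality.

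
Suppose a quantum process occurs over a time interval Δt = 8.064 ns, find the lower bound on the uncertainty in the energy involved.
40.812 neV

Using the energy-time uncertainty principle:
ΔEΔt ≥ ℏ/2

The minimum uncertainty in energy is:
ΔE_min = ℏ/(2Δt)
ΔE_min = (1.055e-34 J·s) / (2 × 8.064e-09 s)
ΔE_min = 6.539e-27 J = 40.812 neV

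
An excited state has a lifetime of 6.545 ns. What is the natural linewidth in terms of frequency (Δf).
12.159 MHz

Using the energy-time uncertainty principle and E = hf:
ΔEΔt ≥ ℏ/2
hΔf·Δt ≥ ℏ/2

The minimum frequency uncertainty is:
Δf = ℏ/(2hτ) = 1/(4πτ)
Δf = 1/(4π × 6.545e-09 s)
Δf = 1.216e+07 Hz = 12.159 MHz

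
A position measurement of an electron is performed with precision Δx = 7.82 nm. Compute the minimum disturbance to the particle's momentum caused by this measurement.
6.743 × 10^-27 kg·m/s

The uncertainty principle implies that measuring position disturbs momentum:
ΔxΔp ≥ ℏ/2

When we measure position with precision Δx, we necessarily introduce a momentum uncertainty:
Δp ≥ ℏ/(2Δx)
Δp_min = (1.055e-34 J·s) / (2 × 7.820e-09 m)
Δp_min = 6.743e-27 kg·m/s

The more precisely we measure position, the greater the momentum disturbance.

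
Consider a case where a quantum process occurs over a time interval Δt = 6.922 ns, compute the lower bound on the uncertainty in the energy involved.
47.545 neV

Using the energy-time uncertainty principle:
ΔEΔt ≥ ℏ/2

The minimum uncertainty in energy is:
ΔE_min = ℏ/(2Δt)
ΔE_min = (1.055e-34 J·s) / (2 × 6.922e-09 s)
ΔE_min = 7.618e-27 J = 47.545 neV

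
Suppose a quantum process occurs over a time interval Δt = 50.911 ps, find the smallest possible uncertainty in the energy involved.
6.464 μeV

Using the energy-time uncertainty principle:
ΔEΔt ≥ ℏ/2

The minimum uncertainty in energy is:
ΔE_min = ℏ/(2Δt)
ΔE_min = (1.055e-34 J·s) / (2 × 5.091e-11 s)
ΔE_min = 1.036e-24 J = 6.464 μeV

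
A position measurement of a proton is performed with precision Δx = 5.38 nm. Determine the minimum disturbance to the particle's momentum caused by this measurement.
9.801 × 10^-27 kg·m/s

The uncertainty principle implies that measuring position disturbs momentum:
ΔxΔp ≥ ℏ/2

When we measure position with precision Δx, we necessarily introduce a momentum uncertainty:
Δp ≥ ℏ/(2Δx)
Δp_min = (1.055e-34 J·s) / (2 × 5.380e-09 m)
Δp_min = 9.801e-27 kg·m/s

The more precisely we measure position, the greater the momentum disturbance.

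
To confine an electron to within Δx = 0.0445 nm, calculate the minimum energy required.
4.810 eV

Localizing a particle requires giving it sufficient momentum uncertainty:

1. From uncertainty principle: Δp ≥ ℏ/(2Δx)
   Δp_min = (1.055e-34 J·s) / (2 × 4.450e-11 m)
   Δp_min = 1.185e-24 kg·m/s

2. This momentum uncertainty corresponds to kinetic energy:
   KE ≈ (Δp)²/(2m) = (1.185e-24)²/(2 × 9.109e-31 kg)
   KE = 7.706e-19 J = 4.810 eV

Tighter localization requires more energy.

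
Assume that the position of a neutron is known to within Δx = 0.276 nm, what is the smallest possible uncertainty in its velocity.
114.062 m/s

Using the Heisenberg uncertainty principle and Δp = mΔv:
ΔxΔp ≥ ℏ/2
Δx(mΔv) ≥ ℏ/2

The minimum uncertainty in velocity is:
Δv_min = ℏ/(2mΔx)
Δv_min = (1.055e-34 J·s) / (2 × 1.675e-27 kg × 2.760e-10 m)
Δv_min = 1.141e+02 m/s = 114.062 m/s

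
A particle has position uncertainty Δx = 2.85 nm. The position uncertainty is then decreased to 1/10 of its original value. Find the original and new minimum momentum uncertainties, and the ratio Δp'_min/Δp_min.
Original Δp_min = 1.850 × 10^-26 kg·m/s; new Δp'_min = 1.850 × 10^-25 kg·m/s; ratio Δp'_min/Δp_min = 10.

From the uncertainty principle ΔxΔp ≥ ℏ/2, the minimum momentum uncertainty is Δp_min = ℏ/(2Δx).

Original (Δx = 2.85 nm = 2.850e-09 m):
Δp_min = (1.055e-34 J·s)/(2 × 2.850e-09 m) = 1.850e-26 kg·m/s

When Δx → (1/10)Δx:
Δp'_min = ℏ/(2 × (1/10)Δx) = 10 × ℏ/(2Δx) = 10 × Δp_min
Δp'_min = 10 × 1.850e-26 kg·m/s = 1.850e-25 kg·m/s

Since Δp_min ∝ 1/Δx, when Δx is decreased to 1/10 of its original value, Δp_min increases to 10 times its original value.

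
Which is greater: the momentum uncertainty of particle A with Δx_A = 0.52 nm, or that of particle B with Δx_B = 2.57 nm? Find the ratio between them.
Particle A has the larger minimum momentum uncertainty, by a factor of 4.94.

For each particle, the minimum momentum uncertainty is Δp_min = ℏ/(2Δx):

Particle A: Δp_A = ℏ/(2×5.200e-10 m) = 1.014e-25 kg·m/s
Particle B: Δp_B = ℏ/(2×2.570e-09 m) = 2.052e-26 kg·m/s

Ratio: Δp_A/Δp_B = 4.94

Since Δp_min ∝ 1/Δx, the particle with smaller position uncertainty (A) has larger momentum uncertainty.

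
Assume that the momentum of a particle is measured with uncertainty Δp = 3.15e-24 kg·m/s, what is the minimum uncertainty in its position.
16.739 pm

Using the Heisenberg uncertainty principle:
ΔxΔp ≥ ℏ/2

The minimum uncertainty in position is:
Δx_min = ℏ/(2Δp)
Δx_min = (1.055e-34 J·s) / (2 × 3.150e-24 kg·m/s)
Δx_min = 1.674e-11 m = 16.739 pm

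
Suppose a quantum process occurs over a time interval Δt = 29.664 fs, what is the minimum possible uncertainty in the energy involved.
11.094 meV

Using the energy-time uncertainty principle:
ΔEΔt ≥ ℏ/2

The minimum uncertainty in energy is:
ΔE_min = ℏ/(2Δt)
ΔE_min = (1.055e-34 J·s) / (2 × 2.966e-14 s)
ΔE_min = 1.778e-21 J = 11.094 meV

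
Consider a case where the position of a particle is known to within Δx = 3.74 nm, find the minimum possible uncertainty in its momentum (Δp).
1.410 × 10^-26 kg·m/s

Using the Heisenberg uncertainty principle:
ΔxΔp ≥ ℏ/2

The minimum uncertainty in momentum is:
Δp_min = ℏ/(2Δx)
Δp_min = (1.055e-34 J·s) / (2 × 3.740e-09 m)
Δp_min = 1.410e-26 kg·m/s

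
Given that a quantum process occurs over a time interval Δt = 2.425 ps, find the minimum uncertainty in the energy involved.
135.714 μeV

Using the energy-time uncertainty principle:
ΔEΔt ≥ ℏ/2

The minimum uncertainty in energy is:
ΔE_min = ℏ/(2Δt)
ΔE_min = (1.055e-34 J·s) / (2 × 2.425e-12 s)
ΔE_min = 2.174e-23 J = 135.714 μeV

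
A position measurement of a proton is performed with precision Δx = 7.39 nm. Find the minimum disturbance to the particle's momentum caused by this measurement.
7.135 × 10^-27 kg·m/s

The uncertainty principle implies that measuring position disturbs momentum:
ΔxΔp ≥ ℏ/2

When we measure position with precision Δx, we necessarily introduce a momentum uncertainty:
Δp ≥ ℏ/(2Δx)
Δp_min = (1.055e-34 J·s) / (2 × 7.390e-09 m)
Δp_min = 7.135e-27 kg·m/s

The more precisely we measure position, the greater the momentum disturbance.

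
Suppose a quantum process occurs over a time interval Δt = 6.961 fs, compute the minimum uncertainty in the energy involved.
47.279 meV

Using the energy-time uncertainty principle:
ΔEΔt ≥ ℏ/2

The minimum uncertainty in energy is:
ΔE_min = ℏ/(2Δt)
ΔE_min = (1.055e-34 J·s) / (2 × 6.961e-15 s)
ΔE_min = 7.575e-21 J = 47.279 meV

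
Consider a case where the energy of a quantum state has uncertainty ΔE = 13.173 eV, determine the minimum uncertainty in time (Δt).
24.983 as

Using the energy-time uncertainty principle:
ΔEΔt ≥ ℏ/2

The minimum uncertainty in time is:
Δt_min = ℏ/(2ΔE)
Δt_min = (1.055e-34 J·s) / (2 × 2.111e-18 J)
Δt_min = 2.498e-17 s = 24.983 as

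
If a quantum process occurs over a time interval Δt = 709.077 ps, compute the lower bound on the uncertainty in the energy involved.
464.133 neV

Using the energy-time uncertainty principle:
ΔEΔt ≥ ℏ/2

The minimum uncertainty in energy is:
ΔE_min = ℏ/(2Δt)
ΔE_min = (1.055e-34 J·s) / (2 × 7.091e-10 s)
ΔE_min = 7.436e-26 J = 464.133 neV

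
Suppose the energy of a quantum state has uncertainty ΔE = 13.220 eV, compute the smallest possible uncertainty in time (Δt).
24.895 as

Using the energy-time uncertainty principle:
ΔEΔt ≥ ℏ/2

The minimum uncertainty in time is:
Δt_min = ℏ/(2ΔE)
Δt_min = (1.055e-34 J·s) / (2 × 2.118e-18 J)
Δt_min = 2.489e-17 s = 24.895 as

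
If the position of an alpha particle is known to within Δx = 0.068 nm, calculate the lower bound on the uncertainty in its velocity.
116.698 m/s

Using the Heisenberg uncertainty principle and Δp = mΔv:
ΔxΔp ≥ ℏ/2
Δx(mΔv) ≥ ℏ/2

The minimum uncertainty in velocity is:
Δv_min = ℏ/(2mΔx)
Δv_min = (1.055e-34 J·s) / (2 × 6.645e-27 kg × 6.800e-11 m)
Δv_min = 1.167e+02 m/s = 116.698 m/s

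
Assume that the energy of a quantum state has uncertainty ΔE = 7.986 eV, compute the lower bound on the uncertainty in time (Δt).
41.210 as

Using the energy-time uncertainty principle:
ΔEΔt ≥ ℏ/2

The minimum uncertainty in time is:
Δt_min = ℏ/(2ΔE)
Δt_min = (1.055e-34 J·s) / (2 × 1.279e-18 J)
Δt_min = 4.121e-17 s = 41.210 as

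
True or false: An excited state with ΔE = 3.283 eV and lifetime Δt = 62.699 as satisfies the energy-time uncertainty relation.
No, it violates the uncertainty relation.

Calculate the product ΔEΔt:
ΔE = 3.283 eV = 5.260e-19 J
ΔEΔt = (5.260e-19 J) × (6.270e-17 s)
ΔEΔt = 3.298e-35 J·s

Compare to the minimum allowed value ℏ/2:
ℏ/2 = 5.273e-35 J·s

Since ΔEΔt = 3.298e-35 J·s < 5.273e-35 J·s = ℏ/2,
this violates the uncertainty relation.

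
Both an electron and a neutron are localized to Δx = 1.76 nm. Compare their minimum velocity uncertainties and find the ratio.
The electron has the larger minimum velocity uncertainty, by a ratio of 1838.7.

For both particles, Δp_min = ℏ/(2Δx) = 2.996e-26 kg·m/s (same for both).

The velocity uncertainty is Δv = Δp/m:
- electron: Δv = 2.996e-26 / 9.109e-31 = 3.289e+04 m/s = 32.889 km/s
- neutron: Δv = 2.996e-26 / 1.675e-27 = 1.789e+01 m/s = 17.887 m/s

Ratio: 3.289e+04 / 1.789e+01 = 1838.7

The lighter particle has larger velocity uncertainty because Δv ∝ 1/m.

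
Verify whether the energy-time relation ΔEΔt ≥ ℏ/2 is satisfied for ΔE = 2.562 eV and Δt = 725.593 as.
Yes, it satisfies the uncertainty relation.

Calculate the product ΔEΔt:
ΔE = 2.562 eV = 4.105e-19 J
ΔEΔt = (4.105e-19 J) × (7.256e-16 s)
ΔEΔt = 2.978e-34 J·s

Compare to the minimum allowed value ℏ/2:
ℏ/2 = 5.273e-35 J·s

Since ΔEΔt = 2.978e-34 J·s ≥ 5.273e-35 J·s = ℏ/2,
this satisfies the uncertainty relation.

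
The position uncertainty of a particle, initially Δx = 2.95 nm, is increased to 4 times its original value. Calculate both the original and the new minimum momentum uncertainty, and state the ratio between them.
Original Δp_min = 1.787 × 10^-26 kg·m/s; new Δp'_min = 4.469 × 10^-27 kg·m/s; ratio Δp'_min/Δp_min = 1/4.

From the uncertainty principle ΔxΔp ≥ ℏ/2, the minimum momentum uncertainty is Δp_min = ℏ/(2Δx).

Original (Δx = 2.95 nm = 2.950e-09 m):
Δp_min = (1.055e-34 J·s)/(2 × 2.950e-09 m) = 1.787e-26 kg·m/s

When Δx → 4Δx:
Δp'_min = ℏ/(2 × 4Δx) = (1/4) × ℏ/(2Δx) = (1/4) × Δp_min
Δp'_min = 1/4 × 1.787e-26 kg·m/s = 4.469e-27 kg·m/s

Since Δp_min ∝ 1/Δx, when Δx is increased to 4 times its original value, Δp_min decreases to 1/4 of its original value.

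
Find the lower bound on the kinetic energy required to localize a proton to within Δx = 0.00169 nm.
1.816 eV

Localizing a particle requires giving it sufficient momentum uncertainty:

1. From uncertainty principle: Δp ≥ ℏ/(2Δx)
   Δp_min = (1.055e-34 J·s) / (2 × 1.690e-12 m)
   Δp_min = 3.120e-23 kg·m/s

2. This momentum uncertainty corresponds to kinetic energy:
   KE ≈ (Δp)²/(2m) = (3.120e-23)²/(2 × 1.673e-27 kg)
   KE = 2.910e-19 J = 1.816 eV

Tighter localization requires more energy.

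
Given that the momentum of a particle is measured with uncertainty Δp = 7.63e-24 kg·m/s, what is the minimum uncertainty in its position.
6.911 pm

Using the Heisenberg uncertainty principle:
ΔxΔp ≥ ℏ/2

The minimum uncertainty in position is:
Δx_min = ℏ/(2Δp)
Δx_min = (1.055e-34 J·s) / (2 × 7.630e-24 kg·m/s)
Δx_min = 6.911e-12 m = 6.911 pm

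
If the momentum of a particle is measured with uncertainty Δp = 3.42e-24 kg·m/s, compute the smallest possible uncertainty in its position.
15.418 pm

Using the Heisenberg uncertainty principle:
ΔxΔp ≥ ℏ/2

The minimum uncertainty in position is:
Δx_min = ℏ/(2Δp)
Δx_min = (1.055e-34 J·s) / (2 × 3.420e-24 kg·m/s)
Δx_min = 1.542e-11 m = 15.418 pm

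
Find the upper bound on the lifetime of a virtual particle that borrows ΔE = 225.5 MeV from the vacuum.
1.459 ys

Using the energy-time uncertainty principle:
ΔEΔt ≥ ℏ/2

For a virtual particle borrowing energy ΔE, the maximum lifetime is:
Δt_max = ℏ/(2ΔE)

Converting energy:
ΔE = 225.5 MeV = 3.613e-11 J

Δt_max = (1.055e-34 J·s) / (2 × 3.613e-11 J)
Δt_max = 1.459e-24 s = 1.459 ys

Virtual particles with higher borrowed energy exist for shorter times.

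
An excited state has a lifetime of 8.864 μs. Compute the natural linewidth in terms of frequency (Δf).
8.978 kHz

Using the energy-time uncertainty principle and E = hf:
ΔEΔt ≥ ℏ/2
hΔf·Δt ≥ ℏ/2

The minimum frequency uncertainty is:
Δf = ℏ/(2hτ) = 1/(4πτ)
Δf = 1/(4π × 8.864e-06 s)
Δf = 8.978e+03 Hz = 8.978 kHz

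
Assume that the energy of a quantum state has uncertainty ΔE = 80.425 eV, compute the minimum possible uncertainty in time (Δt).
4.092 as

Using the energy-time uncertainty principle:
ΔEΔt ≥ ℏ/2

The minimum uncertainty in time is:
Δt_min = ℏ/(2ΔE)
Δt_min = (1.055e-34 J·s) / (2 × 1.289e-17 J)
Δt_min = 4.092e-18 s = 4.092 as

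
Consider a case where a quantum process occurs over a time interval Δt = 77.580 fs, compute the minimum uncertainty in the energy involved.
4.242 meV

Using the energy-time uncertainty principle:
ΔEΔt ≥ ℏ/2

The minimum uncertainty in energy is:
ΔE_min = ℏ/(2Δt)
ΔE_min = (1.055e-34 J·s) / (2 × 7.758e-14 s)
ΔE_min = 6.797e-22 J = 4.242 meV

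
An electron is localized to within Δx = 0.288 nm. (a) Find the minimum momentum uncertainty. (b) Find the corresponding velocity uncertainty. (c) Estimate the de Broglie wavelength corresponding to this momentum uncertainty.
(a) Δp_min = 1.831 × 10^-25 kg·m/s
(b) Δv_min = 200.985 km/s
(c) λ_dB = 3.619 nm

Step-by-step:

(a) From the uncertainty principle:
Δp_min = ℏ/(2Δx) = (1.055e-34 J·s)/(2 × 2.880e-10 m) = 1.831e-25 kg·m/s

(b) The velocity uncertainty:
Δv = Δp/m = (1.831e-25 kg·m/s)/(9.109e-31 kg) = 2.010e+05 m/s = 200.985 km/s

(c) The de Broglie wavelength for this momentum:
λ = h/p = (6.626e-34 J·s)/(1.831e-25 kg·m/s) = 3.619e-09 m = 3.619 nm

Note: The de Broglie wavelength is comparable to the localization size, as expected from wave-particle duality.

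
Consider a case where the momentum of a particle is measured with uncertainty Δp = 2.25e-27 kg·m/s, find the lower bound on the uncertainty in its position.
23.435 nm

Using the Heisenberg uncertainty principle:
ΔxΔp ≥ ℏ/2

The minimum uncertainty in position is:
Δx_min = ℏ/(2Δp)
Δx_min = (1.055e-34 J·s) / (2 × 2.250e-27 kg·m/s)
Δx_min = 2.343e-08 m = 23.435 nm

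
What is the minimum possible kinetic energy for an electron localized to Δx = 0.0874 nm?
1.247 eV

Localizing a particle requires giving it sufficient momentum uncertainty:

1. From uncertainty principle: Δp ≥ ℏ/(2Δx)
   Δp_min = (1.055e-34 J·s) / (2 × 8.740e-11 m)
   Δp_min = 6.033e-25 kg·m/s

2. This momentum uncertainty corresponds to kinetic energy:
   KE ≈ (Δp)²/(2m) = (6.033e-25)²/(2 × 9.109e-31 kg)
   KE = 1.998e-19 J = 1.247 eV

Tighter localization requires more energy.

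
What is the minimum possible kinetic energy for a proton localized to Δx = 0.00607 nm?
140.792 meV

Localizing a particle requires giving it sufficient momentum uncertainty:

1. From uncertainty principle: Δp ≥ ℏ/(2Δx)
   Δp_min = (1.055e-34 J·s) / (2 × 6.070e-12 m)
   Δp_min = 8.687e-24 kg·m/s

2. This momentum uncertainty corresponds to kinetic energy:
   KE ≈ (Δp)²/(2m) = (8.687e-24)²/(2 × 1.673e-27 kg)
   KE = 2.256e-20 J = 140.792 meV

Tighter localization requires more energy.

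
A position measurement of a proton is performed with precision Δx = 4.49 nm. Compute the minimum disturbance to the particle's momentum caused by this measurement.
1.174 × 10^-26 kg·m/s

The uncertainty principle implies that measuring position disturbs momentum:
ΔxΔp ≥ ℏ/2

When we measure position with precision Δx, we necessarily introduce a momentum uncertainty:
Δp ≥ ℏ/(2Δx)
Δp_min = (1.055e-34 J·s) / (2 × 4.490e-09 m)
Δp_min = 1.174e-26 kg·m/s

The more precisely we measure position, the greater the momentum disturbance.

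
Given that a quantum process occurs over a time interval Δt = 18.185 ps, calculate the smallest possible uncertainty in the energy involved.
18.098 μeV

Using the energy-time uncertainty principle:
ΔEΔt ≥ ℏ/2

The minimum uncertainty in energy is:
ΔE_min = ℏ/(2Δt)
ΔE_min = (1.055e-34 J·s) / (2 × 1.818e-11 s)
ΔE_min = 2.900e-24 J = 18.098 μeV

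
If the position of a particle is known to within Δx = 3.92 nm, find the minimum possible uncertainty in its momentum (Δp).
1.345 × 10^-26 kg·m/s

Using the Heisenberg uncertainty principle:
ΔxΔp ≥ ℏ/2

The minimum uncertainty in momentum is:
Δp_min = ℏ/(2Δx)
Δp_min = (1.055e-34 J·s) / (2 × 3.920e-09 m)
Δp_min = 1.345e-26 kg·m/s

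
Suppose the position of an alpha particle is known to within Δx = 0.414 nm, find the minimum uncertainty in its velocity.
19.168 m/s

Using the Heisenberg uncertainty principle and Δp = mΔv:
ΔxΔp ≥ ℏ/2
Δx(mΔv) ≥ ℏ/2

The minimum uncertainty in velocity is:
Δv_min = ℏ/(2mΔx)
Δv_min = (1.055e-34 J·s) / (2 × 6.645e-27 kg × 4.140e-10 m)
Δv_min = 1.917e+01 m/s = 19.168 m/s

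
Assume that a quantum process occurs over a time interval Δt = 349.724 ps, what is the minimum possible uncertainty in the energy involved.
941.045 neV

Using the energy-time uncertainty principle:
ΔEΔt ≥ ℏ/2

The minimum uncertainty in energy is:
ΔE_min = ℏ/(2Δt)
ΔE_min = (1.055e-34 J·s) / (2 × 3.497e-10 s)
ΔE_min = 1.508e-25 J = 941.045 neV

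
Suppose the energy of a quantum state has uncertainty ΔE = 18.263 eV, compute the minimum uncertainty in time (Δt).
18.020 as

Using the energy-time uncertainty principle:
ΔEΔt ≥ ℏ/2

The minimum uncertainty in time is:
Δt_min = ℏ/(2ΔE)
Δt_min = (1.055e-34 J·s) / (2 × 2.926e-18 J)
Δt_min = 1.802e-17 s = 18.020 as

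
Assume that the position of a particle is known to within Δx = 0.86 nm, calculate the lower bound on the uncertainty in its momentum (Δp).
6.131 × 10^-26 kg·m/s

Using the Heisenberg uncertainty principle:
ΔxΔp ≥ ℏ/2

The minimum uncertainty in momentum is:
Δp_min = ℏ/(2Δx)
Δp_min = (1.055e-34 J·s) / (2 × 8.600e-10 m)
Δp_min = 6.131e-26 kg·m/s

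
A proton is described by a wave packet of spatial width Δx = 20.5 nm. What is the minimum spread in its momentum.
2.572 × 10^-27 kg·m/s

For a wave packet, the spatial width Δx and momentum spread Δp are related by the uncertainty principle:
ΔxΔp ≥ ℏ/2

The minimum momentum spread is:
Δp_min = ℏ/(2Δx)
Δp_min = (1.055e-34 J·s) / (2 × 2.050e-08 m)
Δp_min = 2.572e-27 kg·m/s

A wave packet cannot have both a well-defined position and well-defined momentum.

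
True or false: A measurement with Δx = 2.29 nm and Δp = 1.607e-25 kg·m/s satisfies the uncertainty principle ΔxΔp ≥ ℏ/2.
Yes, it satisfies the uncertainty principle.

Calculate the product ΔxΔp:
ΔxΔp = (2.290e-09 m) × (1.607e-25 kg·m/s)
ΔxΔp = 3.680e-34 J·s

Compare to the minimum allowed value ℏ/2:
ℏ/2 = 5.273e-35 J·s

Since ΔxΔp = 3.680e-34 J·s ≥ 5.273e-35 J·s = ℏ/2,
the measurement satisfies the uncertainty principle.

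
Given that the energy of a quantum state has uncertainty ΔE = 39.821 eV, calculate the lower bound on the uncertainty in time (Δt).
8.265 as

Using the energy-time uncertainty principle:
ΔEΔt ≥ ℏ/2

The minimum uncertainty in time is:
Δt_min = ℏ/(2ΔE)
Δt_min = (1.055e-34 J·s) / (2 × 6.380e-18 J)
Δt_min = 8.265e-18 s = 8.265 as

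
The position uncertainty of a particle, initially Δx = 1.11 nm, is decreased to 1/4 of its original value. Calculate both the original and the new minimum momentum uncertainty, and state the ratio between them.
Original Δp_min = 4.750 × 10^-26 kg·m/s; new Δp'_min = 1.900 × 10^-25 kg·m/s; ratio Δp'_min/Δp_min = 4.

From the uncertainty principle ΔxΔp ≥ ℏ/2, the minimum momentum uncertainty is Δp_min = ℏ/(2Δx).

Original (Δx = 1.11 nm = 1.110e-09 m):
Δp_min = (1.055e-34 J·s)/(2 × 1.110e-09 m) = 4.750e-26 kg·m/s

When Δx → (1/4)Δx:
Δp'_min = ℏ/(2 × (1/4)Δx) = 4 × ℏ/(2Δx) = 4 × Δp_min
Δp'_min = 4 × 4.750e-26 kg·m/s = 1.900e-25 kg·m/s

Since Δp_min ∝ 1/Δx, when Δx is decreased to 1/4 of its original value, Δp_min increases to 4 times its original value.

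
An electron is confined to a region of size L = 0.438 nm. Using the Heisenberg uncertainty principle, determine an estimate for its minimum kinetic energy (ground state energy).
49.649 meV

Using the uncertainty principle to estimate ground state energy:

1. The position uncertainty is approximately the confinement size:
   Δx ≈ L = 4.380e-10 m

2. From ΔxΔp ≥ ℏ/2, the minimum momentum uncertainty is:
   Δp ≈ ℏ/(2L) = 1.204e-25 kg·m/s

3. The kinetic energy is approximately:
   KE ≈ (Δp)²/(2m) = (1.204e-25)²/(2 × 9.109e-31 kg)
   KE ≈ 7.955e-21 J = 49.649 meV

This is an order-of-magnitude estimate of the ground state energy.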